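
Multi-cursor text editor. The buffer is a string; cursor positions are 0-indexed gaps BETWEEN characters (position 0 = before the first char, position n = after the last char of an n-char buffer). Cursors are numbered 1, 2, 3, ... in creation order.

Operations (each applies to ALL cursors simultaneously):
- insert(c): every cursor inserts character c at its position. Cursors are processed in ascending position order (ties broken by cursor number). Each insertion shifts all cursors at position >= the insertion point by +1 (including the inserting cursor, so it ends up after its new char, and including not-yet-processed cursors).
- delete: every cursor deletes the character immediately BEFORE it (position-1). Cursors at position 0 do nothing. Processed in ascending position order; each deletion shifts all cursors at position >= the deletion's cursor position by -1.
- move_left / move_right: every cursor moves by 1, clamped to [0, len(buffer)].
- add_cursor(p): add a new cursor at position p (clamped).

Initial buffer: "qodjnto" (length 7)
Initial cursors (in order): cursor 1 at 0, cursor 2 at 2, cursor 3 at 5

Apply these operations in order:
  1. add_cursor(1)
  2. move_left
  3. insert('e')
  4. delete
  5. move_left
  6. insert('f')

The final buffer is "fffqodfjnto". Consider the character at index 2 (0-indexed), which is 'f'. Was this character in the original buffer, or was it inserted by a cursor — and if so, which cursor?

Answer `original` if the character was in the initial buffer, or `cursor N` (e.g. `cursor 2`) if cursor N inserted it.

After op 1 (add_cursor(1)): buffer="qodjnto" (len 7), cursors c1@0 c4@1 c2@2 c3@5, authorship .......
After op 2 (move_left): buffer="qodjnto" (len 7), cursors c1@0 c4@0 c2@1 c3@4, authorship .......
After op 3 (insert('e')): buffer="eeqeodjento" (len 11), cursors c1@2 c4@2 c2@4 c3@8, authorship 14.2...3...
After op 4 (delete): buffer="qodjnto" (len 7), cursors c1@0 c4@0 c2@1 c3@4, authorship .......
After op 5 (move_left): buffer="qodjnto" (len 7), cursors c1@0 c2@0 c4@0 c3@3, authorship .......
After op 6 (insert('f')): buffer="fffqodfjnto" (len 11), cursors c1@3 c2@3 c4@3 c3@7, authorship 124...3....
Authorship (.=original, N=cursor N): 1 2 4 . . . 3 . . . .
Index 2: author = 4

Answer: cursor 4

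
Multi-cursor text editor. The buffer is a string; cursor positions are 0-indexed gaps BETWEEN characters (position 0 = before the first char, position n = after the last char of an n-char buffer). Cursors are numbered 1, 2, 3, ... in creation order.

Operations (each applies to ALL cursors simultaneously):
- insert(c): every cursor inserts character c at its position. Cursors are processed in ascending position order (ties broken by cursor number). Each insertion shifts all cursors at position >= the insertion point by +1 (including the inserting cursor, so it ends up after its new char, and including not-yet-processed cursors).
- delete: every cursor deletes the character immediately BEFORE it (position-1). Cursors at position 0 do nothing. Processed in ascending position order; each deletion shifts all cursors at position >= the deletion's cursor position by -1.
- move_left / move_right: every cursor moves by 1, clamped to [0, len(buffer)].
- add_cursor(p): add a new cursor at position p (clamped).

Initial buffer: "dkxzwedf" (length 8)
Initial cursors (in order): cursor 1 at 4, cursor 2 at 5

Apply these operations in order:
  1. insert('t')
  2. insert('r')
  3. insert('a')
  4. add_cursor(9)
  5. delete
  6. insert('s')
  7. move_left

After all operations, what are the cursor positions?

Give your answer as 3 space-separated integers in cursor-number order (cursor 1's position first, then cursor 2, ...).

After op 1 (insert('t')): buffer="dkxztwtedf" (len 10), cursors c1@5 c2@7, authorship ....1.2...
After op 2 (insert('r')): buffer="dkxztrwtredf" (len 12), cursors c1@6 c2@9, authorship ....11.22...
After op 3 (insert('a')): buffer="dkxztrawtraedf" (len 14), cursors c1@7 c2@11, authorship ....111.222...
After op 4 (add_cursor(9)): buffer="dkxztrawtraedf" (len 14), cursors c1@7 c3@9 c2@11, authorship ....111.222...
After op 5 (delete): buffer="dkxztrwredf" (len 11), cursors c1@6 c3@7 c2@8, authorship ....11.2...
After op 6 (insert('s')): buffer="dkxztrswsrsedf" (len 14), cursors c1@7 c3@9 c2@11, authorship ....111.322...
After op 7 (move_left): buffer="dkxztrswsrsedf" (len 14), cursors c1@6 c3@8 c2@10, authorship ....111.322...

Answer: 6 10 8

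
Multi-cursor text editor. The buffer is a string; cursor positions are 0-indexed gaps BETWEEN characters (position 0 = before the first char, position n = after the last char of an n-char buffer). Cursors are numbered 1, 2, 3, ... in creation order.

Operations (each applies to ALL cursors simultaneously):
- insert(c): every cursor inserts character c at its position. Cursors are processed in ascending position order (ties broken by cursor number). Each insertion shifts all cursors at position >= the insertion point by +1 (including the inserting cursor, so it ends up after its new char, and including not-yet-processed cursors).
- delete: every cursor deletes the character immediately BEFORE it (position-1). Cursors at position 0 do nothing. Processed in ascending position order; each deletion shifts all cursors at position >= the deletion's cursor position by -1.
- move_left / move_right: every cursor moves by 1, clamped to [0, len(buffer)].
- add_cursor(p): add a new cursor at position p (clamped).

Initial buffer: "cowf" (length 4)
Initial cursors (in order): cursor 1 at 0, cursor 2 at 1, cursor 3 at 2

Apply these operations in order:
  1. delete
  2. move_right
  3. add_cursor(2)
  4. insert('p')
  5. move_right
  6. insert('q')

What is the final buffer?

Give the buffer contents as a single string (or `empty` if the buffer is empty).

Answer: wpppfqqqpq

Derivation:
After op 1 (delete): buffer="wf" (len 2), cursors c1@0 c2@0 c3@0, authorship ..
After op 2 (move_right): buffer="wf" (len 2), cursors c1@1 c2@1 c3@1, authorship ..
After op 3 (add_cursor(2)): buffer="wf" (len 2), cursors c1@1 c2@1 c3@1 c4@2, authorship ..
After op 4 (insert('p')): buffer="wpppfp" (len 6), cursors c1@4 c2@4 c3@4 c4@6, authorship .123.4
After op 5 (move_right): buffer="wpppfp" (len 6), cursors c1@5 c2@5 c3@5 c4@6, authorship .123.4
After op 6 (insert('q')): buffer="wpppfqqqpq" (len 10), cursors c1@8 c2@8 c3@8 c4@10, authorship .123.12344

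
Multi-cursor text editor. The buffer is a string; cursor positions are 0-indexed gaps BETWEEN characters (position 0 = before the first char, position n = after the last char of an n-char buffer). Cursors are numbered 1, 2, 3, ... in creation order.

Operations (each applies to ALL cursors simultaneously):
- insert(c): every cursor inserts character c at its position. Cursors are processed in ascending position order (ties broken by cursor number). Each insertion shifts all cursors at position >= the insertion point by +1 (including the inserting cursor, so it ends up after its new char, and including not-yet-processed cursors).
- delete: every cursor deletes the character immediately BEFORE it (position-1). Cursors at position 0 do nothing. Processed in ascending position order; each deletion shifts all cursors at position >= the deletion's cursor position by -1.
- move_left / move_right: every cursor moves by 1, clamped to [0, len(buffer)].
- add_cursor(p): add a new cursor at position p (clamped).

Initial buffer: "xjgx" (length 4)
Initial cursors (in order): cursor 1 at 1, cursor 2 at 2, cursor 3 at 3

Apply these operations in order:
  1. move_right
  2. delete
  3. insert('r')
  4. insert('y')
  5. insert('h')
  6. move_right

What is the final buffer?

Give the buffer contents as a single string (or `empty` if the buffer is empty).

After op 1 (move_right): buffer="xjgx" (len 4), cursors c1@2 c2@3 c3@4, authorship ....
After op 2 (delete): buffer="x" (len 1), cursors c1@1 c2@1 c3@1, authorship .
After op 3 (insert('r')): buffer="xrrr" (len 4), cursors c1@4 c2@4 c3@4, authorship .123
After op 4 (insert('y')): buffer="xrrryyy" (len 7), cursors c1@7 c2@7 c3@7, authorship .123123
After op 5 (insert('h')): buffer="xrrryyyhhh" (len 10), cursors c1@10 c2@10 c3@10, authorship .123123123
After op 6 (move_right): buffer="xrrryyyhhh" (len 10), cursors c1@10 c2@10 c3@10, authorship .123123123

Answer: xrrryyyhhh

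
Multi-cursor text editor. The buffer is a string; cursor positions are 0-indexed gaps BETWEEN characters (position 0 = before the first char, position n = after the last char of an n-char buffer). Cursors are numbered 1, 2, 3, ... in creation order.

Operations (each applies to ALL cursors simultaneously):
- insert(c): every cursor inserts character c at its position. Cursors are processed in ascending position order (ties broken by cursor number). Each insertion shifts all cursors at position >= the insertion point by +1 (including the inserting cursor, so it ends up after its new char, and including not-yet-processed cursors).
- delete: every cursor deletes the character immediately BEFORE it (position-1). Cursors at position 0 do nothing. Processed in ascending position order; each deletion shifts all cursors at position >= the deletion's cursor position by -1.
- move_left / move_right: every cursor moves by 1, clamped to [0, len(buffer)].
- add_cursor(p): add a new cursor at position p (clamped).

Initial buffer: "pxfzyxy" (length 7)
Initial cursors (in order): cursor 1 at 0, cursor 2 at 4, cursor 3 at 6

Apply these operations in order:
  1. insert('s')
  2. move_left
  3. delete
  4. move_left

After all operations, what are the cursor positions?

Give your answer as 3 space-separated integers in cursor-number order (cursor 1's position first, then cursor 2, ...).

Answer: 0 3 5

Derivation:
After op 1 (insert('s')): buffer="spxfzsyxsy" (len 10), cursors c1@1 c2@6 c3@9, authorship 1....2..3.
After op 2 (move_left): buffer="spxfzsyxsy" (len 10), cursors c1@0 c2@5 c3@8, authorship 1....2..3.
After op 3 (delete): buffer="spxfsysy" (len 8), cursors c1@0 c2@4 c3@6, authorship 1...2.3.
After op 4 (move_left): buffer="spxfsysy" (len 8), cursors c1@0 c2@3 c3@5, authorship 1...2.3.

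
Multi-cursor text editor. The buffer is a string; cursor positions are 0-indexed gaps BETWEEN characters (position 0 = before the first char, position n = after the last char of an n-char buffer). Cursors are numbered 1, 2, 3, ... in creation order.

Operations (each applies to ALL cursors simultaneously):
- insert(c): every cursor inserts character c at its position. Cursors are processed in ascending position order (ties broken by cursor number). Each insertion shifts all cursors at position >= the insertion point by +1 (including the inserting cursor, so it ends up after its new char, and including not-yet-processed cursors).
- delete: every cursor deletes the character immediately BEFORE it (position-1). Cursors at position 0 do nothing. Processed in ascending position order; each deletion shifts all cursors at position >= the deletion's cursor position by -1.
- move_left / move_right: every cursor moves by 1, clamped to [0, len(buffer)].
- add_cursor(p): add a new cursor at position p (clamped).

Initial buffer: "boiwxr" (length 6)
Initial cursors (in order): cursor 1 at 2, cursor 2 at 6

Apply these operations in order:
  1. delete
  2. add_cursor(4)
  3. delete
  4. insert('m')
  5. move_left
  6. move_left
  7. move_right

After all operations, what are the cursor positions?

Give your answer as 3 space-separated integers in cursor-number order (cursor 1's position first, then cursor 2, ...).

After op 1 (delete): buffer="biwx" (len 4), cursors c1@1 c2@4, authorship ....
After op 2 (add_cursor(4)): buffer="biwx" (len 4), cursors c1@1 c2@4 c3@4, authorship ....
After op 3 (delete): buffer="i" (len 1), cursors c1@0 c2@1 c3@1, authorship .
After op 4 (insert('m')): buffer="mimm" (len 4), cursors c1@1 c2@4 c3@4, authorship 1.23
After op 5 (move_left): buffer="mimm" (len 4), cursors c1@0 c2@3 c3@3, authorship 1.23
After op 6 (move_left): buffer="mimm" (len 4), cursors c1@0 c2@2 c3@2, authorship 1.23
After op 7 (move_right): buffer="mimm" (len 4), cursors c1@1 c2@3 c3@3, authorship 1.23

Answer: 1 3 3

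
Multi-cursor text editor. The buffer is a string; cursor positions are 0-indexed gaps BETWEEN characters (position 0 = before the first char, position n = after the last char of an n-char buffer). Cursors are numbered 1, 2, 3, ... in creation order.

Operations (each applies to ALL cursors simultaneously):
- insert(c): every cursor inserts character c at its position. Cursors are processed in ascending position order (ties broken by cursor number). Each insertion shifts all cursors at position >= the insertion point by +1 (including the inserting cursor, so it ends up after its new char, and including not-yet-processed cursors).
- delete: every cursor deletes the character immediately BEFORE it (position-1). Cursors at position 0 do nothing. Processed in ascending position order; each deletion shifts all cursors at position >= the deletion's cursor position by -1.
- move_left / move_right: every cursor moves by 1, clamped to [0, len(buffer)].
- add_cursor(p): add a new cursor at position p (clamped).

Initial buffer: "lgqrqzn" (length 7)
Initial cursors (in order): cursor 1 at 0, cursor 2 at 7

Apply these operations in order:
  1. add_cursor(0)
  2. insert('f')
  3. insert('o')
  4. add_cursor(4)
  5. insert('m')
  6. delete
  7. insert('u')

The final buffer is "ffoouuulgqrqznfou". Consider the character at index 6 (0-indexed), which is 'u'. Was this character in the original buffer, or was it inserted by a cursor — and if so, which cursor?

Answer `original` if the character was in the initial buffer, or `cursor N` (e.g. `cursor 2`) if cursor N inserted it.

Answer: cursor 4

Derivation:
After op 1 (add_cursor(0)): buffer="lgqrqzn" (len 7), cursors c1@0 c3@0 c2@7, authorship .......
After op 2 (insert('f')): buffer="fflgqrqznf" (len 10), cursors c1@2 c3@2 c2@10, authorship 13.......2
After op 3 (insert('o')): buffer="ffoolgqrqznfo" (len 13), cursors c1@4 c3@4 c2@13, authorship 1313.......22
After op 4 (add_cursor(4)): buffer="ffoolgqrqznfo" (len 13), cursors c1@4 c3@4 c4@4 c2@13, authorship 1313.......22
After op 5 (insert('m')): buffer="ffoommmlgqrqznfom" (len 17), cursors c1@7 c3@7 c4@7 c2@17, authorship 1313134.......222
After op 6 (delete): buffer="ffoolgqrqznfo" (len 13), cursors c1@4 c3@4 c4@4 c2@13, authorship 1313.......22
After op 7 (insert('u')): buffer="ffoouuulgqrqznfou" (len 17), cursors c1@7 c3@7 c4@7 c2@17, authorship 1313134.......222
Authorship (.=original, N=cursor N): 1 3 1 3 1 3 4 . . . . . . . 2 2 2
Index 6: author = 4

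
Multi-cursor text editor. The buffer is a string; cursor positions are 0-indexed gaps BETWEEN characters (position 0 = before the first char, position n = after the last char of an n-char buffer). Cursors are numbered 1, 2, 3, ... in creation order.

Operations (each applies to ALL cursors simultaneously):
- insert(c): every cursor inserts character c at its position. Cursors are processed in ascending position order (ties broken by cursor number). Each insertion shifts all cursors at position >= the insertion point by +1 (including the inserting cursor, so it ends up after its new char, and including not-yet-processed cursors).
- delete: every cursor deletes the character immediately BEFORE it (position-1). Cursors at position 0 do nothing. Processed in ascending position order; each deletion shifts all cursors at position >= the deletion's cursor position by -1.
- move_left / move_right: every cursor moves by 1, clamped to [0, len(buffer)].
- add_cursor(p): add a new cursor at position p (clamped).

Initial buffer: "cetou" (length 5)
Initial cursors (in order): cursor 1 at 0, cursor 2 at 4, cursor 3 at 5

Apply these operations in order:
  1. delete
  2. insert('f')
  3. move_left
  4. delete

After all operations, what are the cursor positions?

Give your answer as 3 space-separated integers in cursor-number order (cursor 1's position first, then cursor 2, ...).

Answer: 0 3 3

Derivation:
After op 1 (delete): buffer="cet" (len 3), cursors c1@0 c2@3 c3@3, authorship ...
After op 2 (insert('f')): buffer="fcetff" (len 6), cursors c1@1 c2@6 c3@6, authorship 1...23
After op 3 (move_left): buffer="fcetff" (len 6), cursors c1@0 c2@5 c3@5, authorship 1...23
After op 4 (delete): buffer="fcef" (len 4), cursors c1@0 c2@3 c3@3, authorship 1..3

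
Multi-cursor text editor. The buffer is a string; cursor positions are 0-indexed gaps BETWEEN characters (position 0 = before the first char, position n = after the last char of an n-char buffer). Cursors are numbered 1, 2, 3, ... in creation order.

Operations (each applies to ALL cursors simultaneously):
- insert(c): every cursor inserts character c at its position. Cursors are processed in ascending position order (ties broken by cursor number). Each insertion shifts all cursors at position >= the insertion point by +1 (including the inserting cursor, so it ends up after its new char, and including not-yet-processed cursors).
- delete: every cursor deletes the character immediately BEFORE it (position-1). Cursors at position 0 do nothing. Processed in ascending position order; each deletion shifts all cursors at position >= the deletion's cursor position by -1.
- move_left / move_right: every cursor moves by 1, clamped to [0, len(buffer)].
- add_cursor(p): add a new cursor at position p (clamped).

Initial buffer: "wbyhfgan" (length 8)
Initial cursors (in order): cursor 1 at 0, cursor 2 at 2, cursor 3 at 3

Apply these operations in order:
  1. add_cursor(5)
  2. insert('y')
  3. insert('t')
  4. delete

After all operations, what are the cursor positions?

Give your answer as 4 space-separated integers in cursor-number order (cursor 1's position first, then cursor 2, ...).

Answer: 1 4 6 9

Derivation:
After op 1 (add_cursor(5)): buffer="wbyhfgan" (len 8), cursors c1@0 c2@2 c3@3 c4@5, authorship ........
After op 2 (insert('y')): buffer="ywbyyyhfygan" (len 12), cursors c1@1 c2@4 c3@6 c4@9, authorship 1..2.3..4...
After op 3 (insert('t')): buffer="ytwbytyythfytgan" (len 16), cursors c1@2 c2@6 c3@9 c4@13, authorship 11..22.33..44...
After op 4 (delete): buffer="ywbyyyhfygan" (len 12), cursors c1@1 c2@4 c3@6 c4@9, authorship 1..2.3..4...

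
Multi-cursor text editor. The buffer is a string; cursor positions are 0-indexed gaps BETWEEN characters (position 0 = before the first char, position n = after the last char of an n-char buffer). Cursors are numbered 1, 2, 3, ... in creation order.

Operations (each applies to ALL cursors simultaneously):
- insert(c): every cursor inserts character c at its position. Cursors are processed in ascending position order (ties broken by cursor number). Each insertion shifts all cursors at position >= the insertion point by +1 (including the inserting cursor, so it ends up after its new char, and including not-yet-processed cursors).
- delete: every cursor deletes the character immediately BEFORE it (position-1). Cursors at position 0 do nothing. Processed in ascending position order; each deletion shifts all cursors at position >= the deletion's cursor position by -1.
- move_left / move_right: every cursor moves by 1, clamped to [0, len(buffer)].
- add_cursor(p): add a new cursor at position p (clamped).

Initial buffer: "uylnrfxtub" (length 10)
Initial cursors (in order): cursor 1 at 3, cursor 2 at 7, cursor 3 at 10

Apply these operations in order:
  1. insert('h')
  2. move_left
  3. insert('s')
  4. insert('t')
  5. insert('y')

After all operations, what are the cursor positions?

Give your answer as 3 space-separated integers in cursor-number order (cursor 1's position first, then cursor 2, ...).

After op 1 (insert('h')): buffer="uylhnrfxhtubh" (len 13), cursors c1@4 c2@9 c3@13, authorship ...1....2...3
After op 2 (move_left): buffer="uylhnrfxhtubh" (len 13), cursors c1@3 c2@8 c3@12, authorship ...1....2...3
After op 3 (insert('s')): buffer="uylshnrfxshtubsh" (len 16), cursors c1@4 c2@10 c3@15, authorship ...11....22...33
After op 4 (insert('t')): buffer="uylsthnrfxsthtubsth" (len 19), cursors c1@5 c2@12 c3@18, authorship ...111....222...333
After op 5 (insert('y')): buffer="uylstyhnrfxstyhtubstyh" (len 22), cursors c1@6 c2@14 c3@21, authorship ...1111....2222...3333

Answer: 6 14 21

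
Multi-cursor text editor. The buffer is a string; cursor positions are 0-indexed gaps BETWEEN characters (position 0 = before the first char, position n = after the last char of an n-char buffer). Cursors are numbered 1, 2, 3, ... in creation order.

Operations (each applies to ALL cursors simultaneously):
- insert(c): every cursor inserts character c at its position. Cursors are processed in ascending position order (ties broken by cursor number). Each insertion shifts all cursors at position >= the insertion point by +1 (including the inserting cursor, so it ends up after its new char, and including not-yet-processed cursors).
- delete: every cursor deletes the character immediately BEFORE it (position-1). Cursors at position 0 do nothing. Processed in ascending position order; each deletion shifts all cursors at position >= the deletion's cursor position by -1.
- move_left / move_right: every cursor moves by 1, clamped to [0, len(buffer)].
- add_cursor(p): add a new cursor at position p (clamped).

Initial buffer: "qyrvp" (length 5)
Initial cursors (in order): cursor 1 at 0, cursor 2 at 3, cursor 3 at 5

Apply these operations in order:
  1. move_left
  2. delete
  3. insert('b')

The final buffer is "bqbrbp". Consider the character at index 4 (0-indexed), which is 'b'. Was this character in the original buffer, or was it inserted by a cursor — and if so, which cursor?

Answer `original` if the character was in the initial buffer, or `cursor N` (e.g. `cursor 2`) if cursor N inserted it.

After op 1 (move_left): buffer="qyrvp" (len 5), cursors c1@0 c2@2 c3@4, authorship .....
After op 2 (delete): buffer="qrp" (len 3), cursors c1@0 c2@1 c3@2, authorship ...
After op 3 (insert('b')): buffer="bqbrbp" (len 6), cursors c1@1 c2@3 c3@5, authorship 1.2.3.
Authorship (.=original, N=cursor N): 1 . 2 . 3 .
Index 4: author = 3

Answer: cursor 3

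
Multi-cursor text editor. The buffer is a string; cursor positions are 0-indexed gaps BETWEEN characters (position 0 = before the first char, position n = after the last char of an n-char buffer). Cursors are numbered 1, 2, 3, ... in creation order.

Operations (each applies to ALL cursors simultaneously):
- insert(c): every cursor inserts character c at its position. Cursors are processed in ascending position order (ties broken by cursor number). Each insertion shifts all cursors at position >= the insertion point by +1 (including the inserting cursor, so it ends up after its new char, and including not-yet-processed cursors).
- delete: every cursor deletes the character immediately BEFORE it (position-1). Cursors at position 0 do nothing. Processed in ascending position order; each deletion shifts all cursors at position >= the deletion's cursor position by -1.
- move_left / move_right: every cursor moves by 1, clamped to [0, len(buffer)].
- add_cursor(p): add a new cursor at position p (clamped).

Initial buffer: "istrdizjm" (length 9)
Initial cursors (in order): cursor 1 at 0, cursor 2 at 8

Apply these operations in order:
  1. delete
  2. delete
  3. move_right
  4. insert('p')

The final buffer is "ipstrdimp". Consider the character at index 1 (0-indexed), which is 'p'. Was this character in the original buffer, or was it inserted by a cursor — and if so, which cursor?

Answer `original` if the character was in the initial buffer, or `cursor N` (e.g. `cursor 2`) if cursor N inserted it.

After op 1 (delete): buffer="istrdizm" (len 8), cursors c1@0 c2@7, authorship ........
After op 2 (delete): buffer="istrdim" (len 7), cursors c1@0 c2@6, authorship .......
After op 3 (move_right): buffer="istrdim" (len 7), cursors c1@1 c2@7, authorship .......
After op 4 (insert('p')): buffer="ipstrdimp" (len 9), cursors c1@2 c2@9, authorship .1......2
Authorship (.=original, N=cursor N): . 1 . . . . . . 2
Index 1: author = 1

Answer: cursor 1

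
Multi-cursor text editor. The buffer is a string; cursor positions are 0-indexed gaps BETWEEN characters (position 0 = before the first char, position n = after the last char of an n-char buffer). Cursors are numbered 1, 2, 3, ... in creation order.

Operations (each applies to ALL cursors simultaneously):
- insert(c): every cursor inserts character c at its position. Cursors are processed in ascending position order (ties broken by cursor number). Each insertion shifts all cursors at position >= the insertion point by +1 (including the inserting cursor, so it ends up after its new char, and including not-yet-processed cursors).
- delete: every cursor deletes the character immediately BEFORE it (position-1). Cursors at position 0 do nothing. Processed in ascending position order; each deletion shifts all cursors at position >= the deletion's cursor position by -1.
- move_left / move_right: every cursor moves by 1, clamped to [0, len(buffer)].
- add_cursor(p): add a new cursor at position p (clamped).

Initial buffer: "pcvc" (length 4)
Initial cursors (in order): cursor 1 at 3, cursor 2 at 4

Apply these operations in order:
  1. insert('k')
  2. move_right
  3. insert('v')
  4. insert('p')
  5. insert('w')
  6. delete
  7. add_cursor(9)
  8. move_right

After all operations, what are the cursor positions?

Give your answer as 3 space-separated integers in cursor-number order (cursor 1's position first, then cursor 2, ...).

Answer: 8 10 10

Derivation:
After op 1 (insert('k')): buffer="pcvkck" (len 6), cursors c1@4 c2@6, authorship ...1.2
After op 2 (move_right): buffer="pcvkck" (len 6), cursors c1@5 c2@6, authorship ...1.2
After op 3 (insert('v')): buffer="pcvkcvkv" (len 8), cursors c1@6 c2@8, authorship ...1.122
After op 4 (insert('p')): buffer="pcvkcvpkvp" (len 10), cursors c1@7 c2@10, authorship ...1.11222
After op 5 (insert('w')): buffer="pcvkcvpwkvpw" (len 12), cursors c1@8 c2@12, authorship ...1.1112222
After op 6 (delete): buffer="pcvkcvpkvp" (len 10), cursors c1@7 c2@10, authorship ...1.11222
After op 7 (add_cursor(9)): buffer="pcvkcvpkvp" (len 10), cursors c1@7 c3@9 c2@10, authorship ...1.11222
After op 8 (move_right): buffer="pcvkcvpkvp" (len 10), cursors c1@8 c2@10 c3@10, authorship ...1.11222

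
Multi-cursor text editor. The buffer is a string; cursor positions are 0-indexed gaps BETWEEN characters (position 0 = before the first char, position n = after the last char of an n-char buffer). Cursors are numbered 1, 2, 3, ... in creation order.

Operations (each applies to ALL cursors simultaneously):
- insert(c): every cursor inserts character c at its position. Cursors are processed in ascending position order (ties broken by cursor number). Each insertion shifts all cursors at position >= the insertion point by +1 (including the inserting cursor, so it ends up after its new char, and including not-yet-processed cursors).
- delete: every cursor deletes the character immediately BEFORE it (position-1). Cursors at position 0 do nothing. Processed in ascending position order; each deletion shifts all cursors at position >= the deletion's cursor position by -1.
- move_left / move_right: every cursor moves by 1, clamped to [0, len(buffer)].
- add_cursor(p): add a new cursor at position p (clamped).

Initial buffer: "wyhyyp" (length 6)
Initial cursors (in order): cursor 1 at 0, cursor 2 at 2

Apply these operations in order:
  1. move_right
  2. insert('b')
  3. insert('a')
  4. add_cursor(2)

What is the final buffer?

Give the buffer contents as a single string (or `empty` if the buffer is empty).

After op 1 (move_right): buffer="wyhyyp" (len 6), cursors c1@1 c2@3, authorship ......
After op 2 (insert('b')): buffer="wbyhbyyp" (len 8), cursors c1@2 c2@5, authorship .1..2...
After op 3 (insert('a')): buffer="wbayhbayyp" (len 10), cursors c1@3 c2@7, authorship .11..22...
After op 4 (add_cursor(2)): buffer="wbayhbayyp" (len 10), cursors c3@2 c1@3 c2@7, authorship .11..22...

Answer: wbayhbayyp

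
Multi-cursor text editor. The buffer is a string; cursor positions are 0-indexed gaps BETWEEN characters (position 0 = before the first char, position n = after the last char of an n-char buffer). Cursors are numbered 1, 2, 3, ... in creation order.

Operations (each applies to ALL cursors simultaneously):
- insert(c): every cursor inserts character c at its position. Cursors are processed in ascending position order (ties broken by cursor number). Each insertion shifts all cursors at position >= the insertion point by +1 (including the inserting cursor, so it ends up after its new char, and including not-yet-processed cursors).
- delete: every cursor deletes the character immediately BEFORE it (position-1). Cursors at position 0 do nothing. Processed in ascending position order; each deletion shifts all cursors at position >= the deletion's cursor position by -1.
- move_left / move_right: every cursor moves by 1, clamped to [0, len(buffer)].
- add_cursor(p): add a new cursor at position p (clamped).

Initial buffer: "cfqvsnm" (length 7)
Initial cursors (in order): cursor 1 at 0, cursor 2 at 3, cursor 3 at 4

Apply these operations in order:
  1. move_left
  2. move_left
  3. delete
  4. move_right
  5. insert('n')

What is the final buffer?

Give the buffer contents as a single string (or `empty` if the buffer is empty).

Answer: qnnnvsnm

Derivation:
After op 1 (move_left): buffer="cfqvsnm" (len 7), cursors c1@0 c2@2 c3@3, authorship .......
After op 2 (move_left): buffer="cfqvsnm" (len 7), cursors c1@0 c2@1 c3@2, authorship .......
After op 3 (delete): buffer="qvsnm" (len 5), cursors c1@0 c2@0 c3@0, authorship .....
After op 4 (move_right): buffer="qvsnm" (len 5), cursors c1@1 c2@1 c3@1, authorship .....
After op 5 (insert('n')): buffer="qnnnvsnm" (len 8), cursors c1@4 c2@4 c3@4, authorship .123....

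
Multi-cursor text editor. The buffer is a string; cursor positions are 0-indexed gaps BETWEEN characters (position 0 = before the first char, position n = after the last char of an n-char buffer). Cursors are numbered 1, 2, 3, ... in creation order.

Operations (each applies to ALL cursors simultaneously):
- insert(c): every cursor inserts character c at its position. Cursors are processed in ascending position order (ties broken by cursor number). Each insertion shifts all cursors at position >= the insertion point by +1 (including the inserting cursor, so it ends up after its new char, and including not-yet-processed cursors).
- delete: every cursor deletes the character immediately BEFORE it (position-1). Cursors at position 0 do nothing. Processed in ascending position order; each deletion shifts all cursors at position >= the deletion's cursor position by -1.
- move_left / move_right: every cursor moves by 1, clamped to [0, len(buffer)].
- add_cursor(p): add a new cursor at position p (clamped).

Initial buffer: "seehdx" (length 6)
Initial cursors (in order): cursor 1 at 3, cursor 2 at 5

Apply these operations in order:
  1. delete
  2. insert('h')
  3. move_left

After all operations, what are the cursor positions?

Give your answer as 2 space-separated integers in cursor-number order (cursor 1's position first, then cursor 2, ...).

After op 1 (delete): buffer="sehx" (len 4), cursors c1@2 c2@3, authorship ....
After op 2 (insert('h')): buffer="sehhhx" (len 6), cursors c1@3 c2@5, authorship ..1.2.
After op 3 (move_left): buffer="sehhhx" (len 6), cursors c1@2 c2@4, authorship ..1.2.

Answer: 2 4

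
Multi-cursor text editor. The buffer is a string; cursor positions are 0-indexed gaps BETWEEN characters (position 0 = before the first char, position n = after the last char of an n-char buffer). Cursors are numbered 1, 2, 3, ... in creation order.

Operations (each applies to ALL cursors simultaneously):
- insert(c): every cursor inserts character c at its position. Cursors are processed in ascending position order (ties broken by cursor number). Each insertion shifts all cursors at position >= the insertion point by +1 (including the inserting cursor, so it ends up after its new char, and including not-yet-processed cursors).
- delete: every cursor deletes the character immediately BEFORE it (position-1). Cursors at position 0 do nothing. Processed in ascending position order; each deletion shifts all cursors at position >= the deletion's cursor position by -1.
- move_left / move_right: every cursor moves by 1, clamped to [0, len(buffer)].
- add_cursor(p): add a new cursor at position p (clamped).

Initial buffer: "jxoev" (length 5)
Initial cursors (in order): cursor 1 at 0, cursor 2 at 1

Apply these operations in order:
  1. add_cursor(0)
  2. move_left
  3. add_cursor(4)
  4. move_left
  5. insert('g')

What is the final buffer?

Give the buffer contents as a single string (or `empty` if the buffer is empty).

After op 1 (add_cursor(0)): buffer="jxoev" (len 5), cursors c1@0 c3@0 c2@1, authorship .....
After op 2 (move_left): buffer="jxoev" (len 5), cursors c1@0 c2@0 c3@0, authorship .....
After op 3 (add_cursor(4)): buffer="jxoev" (len 5), cursors c1@0 c2@0 c3@0 c4@4, authorship .....
After op 4 (move_left): buffer="jxoev" (len 5), cursors c1@0 c2@0 c3@0 c4@3, authorship .....
After op 5 (insert('g')): buffer="gggjxogev" (len 9), cursors c1@3 c2@3 c3@3 c4@7, authorship 123...4..

Answer: gggjxogev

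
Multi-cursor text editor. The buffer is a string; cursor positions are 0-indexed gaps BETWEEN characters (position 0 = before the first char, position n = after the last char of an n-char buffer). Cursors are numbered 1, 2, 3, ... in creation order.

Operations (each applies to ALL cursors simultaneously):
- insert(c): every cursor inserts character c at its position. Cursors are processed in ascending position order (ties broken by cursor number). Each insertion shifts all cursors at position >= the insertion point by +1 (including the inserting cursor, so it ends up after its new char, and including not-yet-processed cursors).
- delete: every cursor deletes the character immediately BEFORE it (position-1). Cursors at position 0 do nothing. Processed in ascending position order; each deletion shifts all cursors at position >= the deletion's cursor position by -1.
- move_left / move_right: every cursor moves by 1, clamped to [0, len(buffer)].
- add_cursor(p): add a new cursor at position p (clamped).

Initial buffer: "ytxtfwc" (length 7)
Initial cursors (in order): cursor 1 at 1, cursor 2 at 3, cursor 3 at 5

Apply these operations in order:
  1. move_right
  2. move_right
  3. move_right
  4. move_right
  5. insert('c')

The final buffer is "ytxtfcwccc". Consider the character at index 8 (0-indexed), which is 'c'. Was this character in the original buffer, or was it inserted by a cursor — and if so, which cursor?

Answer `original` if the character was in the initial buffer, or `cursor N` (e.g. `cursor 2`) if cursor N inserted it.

After op 1 (move_right): buffer="ytxtfwc" (len 7), cursors c1@2 c2@4 c3@6, authorship .......
After op 2 (move_right): buffer="ytxtfwc" (len 7), cursors c1@3 c2@5 c3@7, authorship .......
After op 3 (move_right): buffer="ytxtfwc" (len 7), cursors c1@4 c2@6 c3@7, authorship .......
After op 4 (move_right): buffer="ytxtfwc" (len 7), cursors c1@5 c2@7 c3@7, authorship .......
After op 5 (insert('c')): buffer="ytxtfcwccc" (len 10), cursors c1@6 c2@10 c3@10, authorship .....1..23
Authorship (.=original, N=cursor N): . . . . . 1 . . 2 3
Index 8: author = 2

Answer: cursor 2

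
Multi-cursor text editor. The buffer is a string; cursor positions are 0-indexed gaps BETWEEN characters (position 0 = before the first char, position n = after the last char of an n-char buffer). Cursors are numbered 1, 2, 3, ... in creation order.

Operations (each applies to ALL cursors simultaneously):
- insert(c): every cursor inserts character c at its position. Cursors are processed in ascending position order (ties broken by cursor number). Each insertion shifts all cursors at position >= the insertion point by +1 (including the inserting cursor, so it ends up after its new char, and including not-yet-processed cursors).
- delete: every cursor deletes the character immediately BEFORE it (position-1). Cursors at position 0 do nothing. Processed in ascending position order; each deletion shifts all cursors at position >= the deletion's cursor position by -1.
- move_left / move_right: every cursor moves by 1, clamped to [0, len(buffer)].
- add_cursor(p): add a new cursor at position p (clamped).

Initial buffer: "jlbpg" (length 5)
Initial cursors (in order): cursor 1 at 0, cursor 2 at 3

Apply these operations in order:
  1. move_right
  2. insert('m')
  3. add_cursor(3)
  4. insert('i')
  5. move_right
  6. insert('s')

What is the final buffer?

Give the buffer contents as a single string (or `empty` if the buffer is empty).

Answer: jmilsibspmigs

Derivation:
After op 1 (move_right): buffer="jlbpg" (len 5), cursors c1@1 c2@4, authorship .....
After op 2 (insert('m')): buffer="jmlbpmg" (len 7), cursors c1@2 c2@6, authorship .1...2.
After op 3 (add_cursor(3)): buffer="jmlbpmg" (len 7), cursors c1@2 c3@3 c2@6, authorship .1...2.
After op 4 (insert('i')): buffer="jmilibpmig" (len 10), cursors c1@3 c3@5 c2@9, authorship .11.3..22.
After op 5 (move_right): buffer="jmilibpmig" (len 10), cursors c1@4 c3@6 c2@10, authorship .11.3..22.
After op 6 (insert('s')): buffer="jmilsibspmigs" (len 13), cursors c1@5 c3@8 c2@13, authorship .11.13.3.22.2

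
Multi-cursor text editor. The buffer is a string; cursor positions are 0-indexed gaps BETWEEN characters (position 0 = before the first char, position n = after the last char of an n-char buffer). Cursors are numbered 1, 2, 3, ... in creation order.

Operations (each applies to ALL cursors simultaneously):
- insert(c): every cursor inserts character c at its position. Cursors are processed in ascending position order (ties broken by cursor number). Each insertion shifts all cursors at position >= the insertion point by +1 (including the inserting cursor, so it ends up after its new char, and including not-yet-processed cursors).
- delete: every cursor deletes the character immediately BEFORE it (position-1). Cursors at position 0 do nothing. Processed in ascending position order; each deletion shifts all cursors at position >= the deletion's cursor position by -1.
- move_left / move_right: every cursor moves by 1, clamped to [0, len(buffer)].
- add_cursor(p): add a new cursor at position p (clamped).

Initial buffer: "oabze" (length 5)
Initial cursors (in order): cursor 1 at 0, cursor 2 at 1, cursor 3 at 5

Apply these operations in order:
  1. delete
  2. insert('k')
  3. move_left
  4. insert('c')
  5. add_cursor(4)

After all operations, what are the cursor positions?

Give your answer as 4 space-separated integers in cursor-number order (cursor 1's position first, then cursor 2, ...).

After op 1 (delete): buffer="abz" (len 3), cursors c1@0 c2@0 c3@3, authorship ...
After op 2 (insert('k')): buffer="kkabzk" (len 6), cursors c1@2 c2@2 c3@6, authorship 12...3
After op 3 (move_left): buffer="kkabzk" (len 6), cursors c1@1 c2@1 c3@5, authorship 12...3
After op 4 (insert('c')): buffer="kcckabzck" (len 9), cursors c1@3 c2@3 c3@8, authorship 1122...33
After op 5 (add_cursor(4)): buffer="kcckabzck" (len 9), cursors c1@3 c2@3 c4@4 c3@8, authorship 1122...33

Answer: 3 3 8 4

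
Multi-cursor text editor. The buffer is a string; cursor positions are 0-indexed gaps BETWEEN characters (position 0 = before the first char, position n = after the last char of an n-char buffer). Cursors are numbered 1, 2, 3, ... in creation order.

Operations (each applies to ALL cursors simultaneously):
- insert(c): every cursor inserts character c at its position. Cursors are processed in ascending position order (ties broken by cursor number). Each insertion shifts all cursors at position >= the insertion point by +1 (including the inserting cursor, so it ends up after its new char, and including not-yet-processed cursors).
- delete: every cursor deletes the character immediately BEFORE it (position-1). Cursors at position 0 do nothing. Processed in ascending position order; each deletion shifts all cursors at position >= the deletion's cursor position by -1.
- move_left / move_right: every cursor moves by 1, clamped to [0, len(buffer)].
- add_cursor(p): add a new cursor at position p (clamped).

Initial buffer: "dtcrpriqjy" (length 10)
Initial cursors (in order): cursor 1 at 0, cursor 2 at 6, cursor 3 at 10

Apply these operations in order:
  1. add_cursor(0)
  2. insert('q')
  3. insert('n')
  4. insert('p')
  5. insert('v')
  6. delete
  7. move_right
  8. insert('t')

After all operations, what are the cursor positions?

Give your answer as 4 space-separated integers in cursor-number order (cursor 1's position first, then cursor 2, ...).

Answer: 9 19 26 9

Derivation:
After op 1 (add_cursor(0)): buffer="dtcrpriqjy" (len 10), cursors c1@0 c4@0 c2@6 c3@10, authorship ..........
After op 2 (insert('q')): buffer="qqdtcrprqiqjyq" (len 14), cursors c1@2 c4@2 c2@9 c3@14, authorship 14......2....3
After op 3 (insert('n')): buffer="qqnndtcrprqniqjyqn" (len 18), cursors c1@4 c4@4 c2@12 c3@18, authorship 1414......22....33
After op 4 (insert('p')): buffer="qqnnppdtcrprqnpiqjyqnp" (len 22), cursors c1@6 c4@6 c2@15 c3@22, authorship 141414......222....333
After op 5 (insert('v')): buffer="qqnnppvvdtcrprqnpviqjyqnpv" (len 26), cursors c1@8 c4@8 c2@18 c3@26, authorship 14141414......2222....3333
After op 6 (delete): buffer="qqnnppdtcrprqnpiqjyqnp" (len 22), cursors c1@6 c4@6 c2@15 c3@22, authorship 141414......222....333
After op 7 (move_right): buffer="qqnnppdtcrprqnpiqjyqnp" (len 22), cursors c1@7 c4@7 c2@16 c3@22, authorship 141414......222....333
After op 8 (insert('t')): buffer="qqnnppdtttcrprqnpitqjyqnpt" (len 26), cursors c1@9 c4@9 c2@19 c3@26, authorship 141414.14.....222.2...3333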